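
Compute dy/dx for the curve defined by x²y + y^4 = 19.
Differentiate both sides with respect to x, treating y as y(x). By the chain rule, any term containing y contributes a factor of y' = dy/dx when we differentiate it.

Move every term to one side and write the relation as F(x, y) = 0. Term by term,
  d/dx[x^2y] = x^2·y' + 2xy
  d/dx[y^4] = 4y^3·y'
  d/dx[-19] = 0

The pieces without y' make up ∂F/∂x and the coefficient of y' is ∂F/∂y:
  ∂F/∂x = 2xy,
  ∂F/∂y = x^2 + 4y^3.

Since d/dx[F] = ∂F/∂x + (∂F/∂y)·y' = 0, solve for y':
  (∂F/∂y)·y' = -∂F/∂x
  dy/dx = -(∂F/∂x)/(∂F/∂y) = -(2xy)/(x^2 + 4y^3) = -2xy/(x^2 + 4y^3)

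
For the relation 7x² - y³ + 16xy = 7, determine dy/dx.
Differentiate the relation implicitly: treat y = y(x) and apply the chain rule, so every y-derivative picks up a y' = dy/dx factor.

With everything moved to the left-hand side, differentiate term by term:
  d/dx[7x^2] = 14x
  d/dx[16xy] = 16x·y' + 16y
  d/dx[-y^3] = -3y^2·y'
  d/dx[-7] = 0

Separating the contributions that come from x directly and those that come through y:
  without y':      14x + 16y
  multiplying y':  16x - 3y^2

so (14x + 16y) + (16x - 3y^2)·y' = 0, and therefore
  dy/dx = -(14x + 16y)/(16x - 3y^2) = 2(-7x - 8y)/(16x - 3y^2)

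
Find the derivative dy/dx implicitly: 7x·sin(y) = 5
Differentiate the relation implicitly: treat y = y(x) and apply the chain rule, so every y-derivative picks up a y' = dy/dx factor.

With everything moved to the left-hand side, differentiate term by term:
  d/dx[7x·sin(y)] = 7x·y'·cos(y) + 7sin(y)
  d/dx[-5] = 0

Separating the contributions that come from x directly and those that come through y:
  without y':      7sin(y)
  multiplying y':  7x·cos(y)

so (7sin(y)) + (7x·cos(y))·y' = 0, and therefore
  dy/dx = -(7sin(y))/(7x·cos(y)) = -tan(y)/x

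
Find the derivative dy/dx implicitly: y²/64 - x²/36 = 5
Differentiate both sides with respect to x, treating y as y(x). By the chain rule, any term containing y contributes a factor of y' = dy/dx when we differentiate it.

Move every term to one side and write the relation as F(x, y) = 0. Term by term,
  d/dx[-x^2/36] = -x/18
  d/dx[y^2/64] = y·y'/32
  d/dx[-5] = 0

The pieces without y' make up ∂F/∂x and the coefficient of y' is ∂F/∂y:
  ∂F/∂x = -x/18,
  ∂F/∂y = y/32.

Since d/dx[F] = ∂F/∂x + (∂F/∂y)·y' = 0, solve for y':
  (∂F/∂y)·y' = -∂F/∂x
  dy/dx = -(∂F/∂x)/(∂F/∂y) = -(-x/18)/(y/32) = 16x/(9y)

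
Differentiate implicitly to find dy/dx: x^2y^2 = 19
Differentiate both sides with respect to x, treating y as y(x). By the chain rule, any term containing y contributes a factor of y' = dy/dx when we differentiate it.

Move every term to one side and write the relation as F(x, y) = 0. Term by term,
  d/dx[x^2y^2] = 2x^2y·y' + 2xy^2
  d/dx[-19] = 0

The pieces without y' make up ∂F/∂x and the coefficient of y' is ∂F/∂y:
  ∂F/∂x = 2xy^2,
  ∂F/∂y = 2x^2y.

Since d/dx[F] = ∂F/∂x + (∂F/∂y)·y' = 0, solve for y':
  (∂F/∂y)·y' = -∂F/∂x
  dy/dx = -(∂F/∂x)/(∂F/∂y) = -(2xy^2)/(2x^2y) = -y/x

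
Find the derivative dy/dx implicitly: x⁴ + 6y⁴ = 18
Take d/dx of both sides. Since y is implicitly a function of x, the chain rule attaches a y' = dy/dx factor whenever we differentiate through y.

Set F(x, y) = (left side) − (right side), so the curve is F = 0. Differentiating each term of F:
  d/dx[x^4] = 4x^3
  d/dx[6y^4] = 24y^3·y'
  d/dx[-18] = 0

Collecting, the y'-free part is the partial derivative in x and the y' coefficient is the partial derivative in y:
  ∂F/∂x = 4x^3
  ∂F/∂y = 24y^3

so d/dx[F(x, y(x))] = ∂F/∂x + (∂F/∂y)·y' = 0. Rearranging,
  dy/dx = -(∂F/∂x)/(∂F/∂y) = -(4x^3)/(24y^3) = -x^3/(6y^3)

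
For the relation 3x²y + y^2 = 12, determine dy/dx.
Differentiate both sides with respect to x, treating y as y(x). By the chain rule, any term containing y contributes a factor of y' = dy/dx when we differentiate it.

Move every term to one side and write the relation as F(x, y) = 0. Term by term,
  d/dx[3x^2y] = 3x^2·y' + 6xy
  d/dx[y^2] = 2y·y'
  d/dx[-12] = 0

The pieces without y' make up ∂F/∂x and the coefficient of y' is ∂F/∂y:
  ∂F/∂x = 6xy,
  ∂F/∂y = 3x^2 + 2y.

Since d/dx[F] = ∂F/∂x + (∂F/∂y)·y' = 0, solve for y':
  (∂F/∂y)·y' = -∂F/∂x
  dy/dx = -(∂F/∂x)/(∂F/∂y) = -(6xy)/(3x^2 + 2y) = -6xy/(3x^2 + 2y)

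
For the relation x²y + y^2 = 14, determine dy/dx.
Differentiate the relation implicitly: treat y = y(x) and apply the chain rule, so every y-derivative picks up a y' = dy/dx factor.

With everything moved to the left-hand side, differentiate term by term:
  d/dx[x^2y] = x^2·y' + 2xy
  d/dx[y^2] = 2y·y'
  d/dx[-14] = 0

Separating the contributions that come from x directly and those that come through y:
  without y':      2xy
  multiplying y':  x^2 + 2y

so (2xy) + (x^2 + 2y)·y' = 0, and therefore
  dy/dx = -(2xy)/(x^2 + 2y) = -2xy/(x^2 + 2y)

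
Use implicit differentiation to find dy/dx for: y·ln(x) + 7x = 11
Differentiate the relation implicitly: treat y = y(x) and apply the chain rule, so every y-derivative picks up a y' = dy/dx factor.

With everything moved to the left-hand side, differentiate term by term:
  d/dx[7x] = 7
  d/dx[y·ln(x)] = y'·ln(x) + y/x
  d/dx[-11] = 0

Separating the contributions that come from x directly and those that come through y:
  without y':      7 + y/x
  multiplying y':  ln(x)

so (7 + y/x) + (ln(x))·y' = 0, and therefore
  dy/dx = -(7 + y/x)/(ln(x))
        = -((7x + y)/x)/(ln(x)) = (-7x - y)/(x·ln(x))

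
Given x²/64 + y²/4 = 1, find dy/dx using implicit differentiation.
Apply d/dx to both sides, remembering that y depends on x. Each occurrence of y therefore brings in a y' = dy/dx via the chain rule.

With F(x, y) equal to the left-hand side minus the right, differentiate F term by term:
  d/dx[x^2/64] = x/32
  d/dx[y^2/4] = y·y'/2
  d/dx[-1] = 0
Adding these up, d/dx[F] = 0 becomes
  (x/32) + (y/2)·y' = 0,
so isolating y',
  dy/dx = -(x/32)/(y/2) = -x/(16y)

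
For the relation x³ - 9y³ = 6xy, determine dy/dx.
Differentiate both sides with respect to x, treating y as y(x). By the chain rule, any term containing y contributes a factor of y' = dy/dx when we differentiate it.

Move every term to one side and write the relation as F(x, y) = 0. Term by term,
  d/dx[x^3] = 3x^2
  d/dx[-6xy] = -6x·y' - 6y
  d/dx[-9y^3] = -27y^2·y'

The pieces without y' make up ∂F/∂x and the coefficient of y' is ∂F/∂y:
  ∂F/∂x = 3x^2 - 6y,
  ∂F/∂y = -6x - 27y^2.

Since d/dx[F] = ∂F/∂x + (∂F/∂y)·y' = 0, solve for y':
  (∂F/∂y)·y' = -∂F/∂x
  dy/dx = -(∂F/∂x)/(∂F/∂y) = -(3x^2 - 6y)/(-6x - 27y^2) = (x^2 - 2y)/(2x + 9y^2)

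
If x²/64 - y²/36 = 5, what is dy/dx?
Apply d/dx to both sides, remembering that y depends on x. Each occurrence of y therefore brings in a y' = dy/dx via the chain rule.

With F(x, y) equal to the left-hand side minus the right, differentiate F term by term:
  d/dx[x^2/64] = x/32
  d/dx[-y^2/36] = -y·y'/18
  d/dx[-5] = 0
Adding these up, d/dx[F] = 0 becomes
  (x/32) + (-y/18)·y' = 0,
so isolating y',
  dy/dx = -(x/32)/(-y/18) = 9x/(16y)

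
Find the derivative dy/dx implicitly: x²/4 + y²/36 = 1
Take d/dx of both sides. Since y is implicitly a function of x, the chain rule attaches a y' = dy/dx factor whenever we differentiate through y.

Set F(x, y) = (left side) − (right side), so the curve is F = 0. Differentiating each term of F:
  d/dx[x^2/4] = x/2
  d/dx[y^2/36] = y·y'/18
  d/dx[-1] = 0

Collecting, the y'-free part is the partial derivative in x and the y' coefficient is the partial derivative in y:
  ∂F/∂x = x/2
  ∂F/∂y = y/18

so d/dx[F(x, y(x))] = ∂F/∂x + (∂F/∂y)·y' = 0. Rearranging,
  dy/dx = -(∂F/∂x)/(∂F/∂y) = -(x/2)/(y/18) = -9x/y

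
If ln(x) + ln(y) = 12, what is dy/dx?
Differentiate the relation implicitly: treat y = y(x) and apply the chain rule, so every y-derivative picks up a y' = dy/dx factor.

With everything moved to the left-hand side, differentiate term by term:
  d/dx[ln(x)] = 1/x
  d/dx[ln(y)] = y'/y
  d/dx[-12] = 0

Separating the contributions that come from x directly and those that come through y:
  without y':      1/x
  multiplying y':  1/y

so (1/x) + (1/y)·y' = 0, and therefore
  dy/dx = -(1/x)/(1/y) = -y/x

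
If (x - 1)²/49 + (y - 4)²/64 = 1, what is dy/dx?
Apply d/dx to both sides, remembering that y depends on x. Each occurrence of y therefore brings in a y' = dy/dx via the chain rule.

With F(x, y) equal to the left-hand side minus the right, differentiate F term by term:
  d/dx[(x - 1)^2/49] = 2x/49 - 2/49
  d/dx[(y - 4)^2/64] = y'(y - 4)/32
  d/dx[-1] = 0
Adding these up, d/dx[F] = 0 becomes
  (2x/49 - 2/49) + (y/32 - 1/8)·y' = 0,
so isolating y',
  dy/dx = -(2x/49 - 2/49)/(y/32 - 1/8)
        = -(2(x - 1)/49)/((y - 4)/32) = 64(1 - x)/(49(y - 4))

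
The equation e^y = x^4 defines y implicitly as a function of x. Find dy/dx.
Differentiate both sides with respect to x, treating y as y(x). By the chain rule, any term containing y contributes a factor of y' = dy/dx when we differentiate it.

Move every term to one side and write the relation as F(x, y) = 0. Term by term,
  d/dx[-x^4] = -4x^3
  d/dx[e^(y)] = y'·e^(y)

The pieces without y' make up ∂F/∂x and the coefficient of y' is ∂F/∂y:
  ∂F/∂x = -4x^3,
  ∂F/∂y = e^(y).

Since d/dx[F] = ∂F/∂x + (∂F/∂y)·y' = 0, solve for y':
  (∂F/∂y)·y' = -∂F/∂x
  dy/dx = -(∂F/∂x)/(∂F/∂y) = -(-4x^3)/(e^(y)) = 4x^3e^(-y)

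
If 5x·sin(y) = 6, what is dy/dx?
Differentiate the relation implicitly: treat y = y(x) and apply the chain rule, so every y-derivative picks up a y' = dy/dx factor.

With everything moved to the left-hand side, differentiate term by term:
  d/dx[5x·sin(y)] = 5x·y'·cos(y) + 5sin(y)
  d/dx[-6] = 0

Separating the contributions that come from x directly and those that come through y:
  without y':      5sin(y)
  multiplying y':  5x·cos(y)

so (5sin(y)) + (5x·cos(y))·y' = 0, and therefore
  dy/dx = -(5sin(y))/(5x·cos(y)) = -tan(y)/x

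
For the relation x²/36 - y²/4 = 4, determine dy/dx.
Differentiate the relation implicitly: treat y = y(x) and apply the chain rule, so every y-derivative picks up a y' = dy/dx factor.

With everything moved to the left-hand side, differentiate term by term:
  d/dx[x^2/36] = x/18
  d/dx[-y^2/4] = -y·y'/2
  d/dx[-4] = 0

Separating the contributions that come from x directly and those that come through y:
  without y':      x/18
  multiplying y':  -y/2

so (x/18) + (-y/2)·y' = 0, and therefore
  dy/dx = -(x/18)/(-y/2) = x/(9y)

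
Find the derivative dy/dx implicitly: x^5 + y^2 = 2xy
Differentiate both sides with respect to x, treating y as y(x). By the chain rule, any term containing y contributes a factor of y' = dy/dx when we differentiate it.

Move every term to one side and write the relation as F(x, y) = 0. Term by term,
  d/dx[x^5] = 5x^4
  d/dx[-2xy] = -2x·y' - 2y
  d/dx[y^2] = 2y·y'

The pieces without y' make up ∂F/∂x and the coefficient of y' is ∂F/∂y:
  ∂F/∂x = 5x^4 - 2y,
  ∂F/∂y = -2x + 2y.

Since d/dx[F] = ∂F/∂x + (∂F/∂y)·y' = 0, solve for y':
  (∂F/∂y)·y' = -∂F/∂x
  dy/dx = -(∂F/∂x)/(∂F/∂y) = -(5x^4 - 2y)/(-2x + 2y) = (5x^4/2 - y)/(x - y)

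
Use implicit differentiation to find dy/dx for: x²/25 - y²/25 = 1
Take d/dx of both sides. Since y is implicitly a function of x, the chain rule attaches a y' = dy/dx factor whenever we differentiate through y.

Set F(x, y) = (left side) − (right side), so the curve is F = 0. Differentiating each term of F:
  d/dx[x^2/25] = 2x/25
  d/dx[-y^2/25] = -2y·y'/25
  d/dx[-1] = 0

Collecting, the y'-free part is the partial derivative in x and the y' coefficient is the partial derivative in y:
  ∂F/∂x = 2x/25
  ∂F/∂y = -2y/25

so d/dx[F(x, y(x))] = ∂F/∂x + (∂F/∂y)·y' = 0. Rearranging,
  dy/dx = -(∂F/∂x)/(∂F/∂y) = -(2x/25)/(-2y/25) = x/y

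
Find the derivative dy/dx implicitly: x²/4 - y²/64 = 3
Differentiate the relation implicitly: treat y = y(x) and apply the chain rule, so every y-derivative picks up a y' = dy/dx factor.

With everything moved to the left-hand side, differentiate term by term:
  d/dx[x^2/4] = x/2
  d/dx[-y^2/64] = -y·y'/32
  d/dx[-3] = 0

Separating the contributions that come from x directly and those that come through y:
  without y':      x/2
  multiplying y':  -y/32

so (x/2) + (-y/32)·y' = 0, and therefore
  dy/dx = -(x/2)/(-y/32) = 16x/y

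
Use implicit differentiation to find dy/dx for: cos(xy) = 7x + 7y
Take d/dx of both sides. Since y is implicitly a function of x, the chain rule attaches a y' = dy/dx factor whenever we differentiate through y.

Set F(x, y) = (left side) − (right side), so the curve is F = 0. Differentiating each term of F:
  d/dx[-7x] = -7
  d/dx[-7y] = -7·y'
  d/dx[cos(xy)] = -(x·y' + y)·sin(xy)

Collecting, the y'-free part is the partial derivative in x and the y' coefficient is the partial derivative in y:
  ∂F/∂x = -y·sin(xy) - 7
  ∂F/∂y = -x·sin(xy) - 7

so d/dx[F(x, y(x))] = ∂F/∂x + (∂F/∂y)·y' = 0. Rearranging,
  dy/dx = -(∂F/∂x)/(∂F/∂y) = -(-y·sin(xy) - 7)/(-x·sin(xy) - 7) = -(y·sin(xy) + 7)/(x·sin(xy) + 7)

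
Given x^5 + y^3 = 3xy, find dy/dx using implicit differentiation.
Apply d/dx to both sides, remembering that y depends on x. Each occurrence of y therefore brings in a y' = dy/dx via the chain rule.

With F(x, y) equal to the left-hand side minus the right, differentiate F term by term:
  d/dx[x^5] = 5x^4
  d/dx[-3xy] = -3x·y' - 3y
  d/dx[y^3] = 3y^2·y'
Adding these up, d/dx[F] = 0 becomes
  (5x^4 - 3y) + (-3x + 3y^2)·y' = 0,
so isolating y',
  dy/dx = -(5x^4 - 3y)/(-3x + 3y^2) = (5x^4/3 - y)/(x - y^2)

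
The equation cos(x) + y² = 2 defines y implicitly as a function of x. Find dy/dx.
Differentiate the relation implicitly: treat y = y(x) and apply the chain rule, so every y-derivative picks up a y' = dy/dx factor.

With everything moved to the left-hand side, differentiate term by term:
  d/dx[y^2] = 2y·y'
  d/dx[cos(x)] = -sin(x)
  d/dx[-2] = 0

Separating the contributions that come from x directly and those that come through y:
  without y':      -sin(x)
  multiplying y':  2y

so (-sin(x)) + (2y)·y' = 0, and therefore
  dy/dx = -(-sin(x))/(2y) = sin(x)/(2y)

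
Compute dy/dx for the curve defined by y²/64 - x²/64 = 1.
Differentiate the relation implicitly: treat y = y(x) and apply the chain rule, so every y-derivative picks up a y' = dy/dx factor.

With everything moved to the left-hand side, differentiate term by term:
  d/dx[-x^2/64] = -x/32
  d/dx[y^2/64] = y·y'/32
  d/dx[-1] = 0

Separating the contributions that come from x directly and those that come through y:
  without y':      -x/32
  multiplying y':  y/32

so (-x/32) + (y/32)·y' = 0, and therefore
  dy/dx = -(-x/32)/(y/32) = x/y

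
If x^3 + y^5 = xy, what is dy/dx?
Take d/dx of both sides. Since y is implicitly a function of x, the chain rule attaches a y' = dy/dx factor whenever we differentiate through y.

Set F(x, y) = (left side) − (right side), so the curve is F = 0. Differentiating each term of F:
  d/dx[x^3] = 3x^2
  d/dx[-xy] = -x·y' - y
  d/dx[y^5] = 5y^4·y'

Collecting, the y'-free part is the partial derivative in x and the y' coefficient is the partial derivative in y:
  ∂F/∂x = 3x^2 - y
  ∂F/∂y = -x + 5y^4

so d/dx[F(x, y(x))] = ∂F/∂x + (∂F/∂y)·y' = 0. Rearranging,
  dy/dx = -(∂F/∂x)/(∂F/∂y) = -(3x^2 - y)/(-x + 5y^4) = (3x^2 - y)/(x - 5y^4)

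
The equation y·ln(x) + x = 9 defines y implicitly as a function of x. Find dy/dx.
Differentiate both sides with respect to x, treating y as y(x). By the chain rule, any term containing y contributes a factor of y' = dy/dx when we differentiate it.

Move every term to one side and write the relation as F(x, y) = 0. Term by term,
  d/dx[x] = 1
  d/dx[y·ln(x)] = y'·ln(x) + y/x
  d/dx[-9] = 0

The pieces without y' make up ∂F/∂x and the coefficient of y' is ∂F/∂y:
  ∂F/∂x = 1 + y/x,
  ∂F/∂y = ln(x).

Since d/dx[F] = ∂F/∂x + (∂F/∂y)·y' = 0, solve for y':
  (∂F/∂y)·y' = -∂F/∂x
  dy/dx = -(∂F/∂x)/(∂F/∂y) = -(1 + y/x)/(ln(x))
        = -((x + y)/x)/(ln(x)) = (-x - y)/(x·ln(x))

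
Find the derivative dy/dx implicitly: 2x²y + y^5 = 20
Differentiate the relation implicitly: treat y = y(x) and apply the chain rule, so every y-derivative picks up a y' = dy/dx factor.

With everything moved to the left-hand side, differentiate term by term:
  d/dx[2x^2y] = 2x^2·y' + 4xy
  d/dx[y^5] = 5y^4·y'
  d/dx[-20] = 0

Separating the contributions that come from x directly and those that come through y:
  without y':      4xy
  multiplying y':  2x^2 + 5y^4

so (4xy) + (2x^2 + 5y^4)·y' = 0, and therefore
  dy/dx = -(4xy)/(2x^2 + 5y^4) = -4xy/(2x^2 + 5y^4)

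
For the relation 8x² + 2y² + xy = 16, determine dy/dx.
Differentiate both sides with respect to x, treating y as y(x). By the chain rule, any term containing y contributes a factor of y' = dy/dx when we differentiate it.

Move every term to one side and write the relation as F(x, y) = 0. Term by term,
  d/dx[8x^2] = 16x
  d/dx[xy] = x·y' + y
  d/dx[2y^2] = 4y·y'
  d/dx[-16] = 0

The pieces without y' make up ∂F/∂x and the coefficient of y' is ∂F/∂y:
  ∂F/∂x = 16x + y,
  ∂F/∂y = x + 4y.

Since d/dx[F] = ∂F/∂x + (∂F/∂y)·y' = 0, solve for y':
  (∂F/∂y)·y' = -∂F/∂x
  dy/dx = -(∂F/∂x)/(∂F/∂y) = -(16x + y)/(x + 4y) = (-16x - y)/(x + 4y)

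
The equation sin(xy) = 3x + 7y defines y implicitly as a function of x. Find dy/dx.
Apply d/dx to both sides, remembering that y depends on x. Each occurrence of y therefore brings in a y' = dy/dx via the chain rule.

With F(x, y) equal to the left-hand side minus the right, differentiate F term by term:
  d/dx[-3x] = -3
  d/dx[-7y] = -7·y'
  d/dx[sin(xy)] = (x·y' + y)·cos(xy)
Adding these up, d/dx[F] = 0 becomes
  (y·cos(xy) - 3) + (x·cos(xy) - 7)·y' = 0,
so isolating y',
  dy/dx = -(y·cos(xy) - 3)/(x·cos(xy) - 7) = (-y·cos(xy) + 3)/(x·cos(xy) - 7)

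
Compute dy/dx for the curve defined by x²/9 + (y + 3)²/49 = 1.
Differentiate the relation implicitly: treat y = y(x) and apply the chain rule, so every y-derivative picks up a y' = dy/dx factor.

With everything moved to the left-hand side, differentiate term by term:
  d/dx[x^2/9] = 2x/9
  d/dx[(y + 3)^2/49] = 2·y'(y + 3)/49
  d/dx[-1] = 0

Separating the contributions that come from x directly and those that come through y:
  without y':      2x/9
  multiplying y':  2y/49 + 6/49

so (2x/9) + (2y/49 + 6/49)·y' = 0, and therefore
  dy/dx = -(2x/9)/(2y/49 + 6/49)
        = -(2x/9)/(2(y + 3)/49) = -49x/(9y + 27)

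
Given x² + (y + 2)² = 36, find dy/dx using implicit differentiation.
Differentiate both sides with respect to x, treating y as y(x). By the chain rule, any term containing y contributes a factor of y' = dy/dx when we differentiate it.

Move every term to one side and write the relation as F(x, y) = 0. Term by term,
  d/dx[x^2] = 2x
  d/dx[(y + 2)^2] = 2·y'(y + 2)
  d/dx[-36] = 0

The pieces without y' make up ∂F/∂x and the coefficient of y' is ∂F/∂y:
  ∂F/∂x = 2x,
  ∂F/∂y = 2y + 4.

Since d/dx[F] = ∂F/∂x + (∂F/∂y)·y' = 0, solve for y':
  (∂F/∂y)·y' = -∂F/∂x
  dy/dx = -(∂F/∂x)/(∂F/∂y) = -(2x)/(2y + 4) = -x/(y + 2)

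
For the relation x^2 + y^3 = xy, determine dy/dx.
Differentiate both sides with respect to x, treating y as y(x). By the chain rule, any term containing y contributes a factor of y' = dy/dx when we differentiate it.

Move every term to one side and write the relation as F(x, y) = 0. Term by term,
  d/dx[x^2] = 2x
  d/dx[-xy] = -x·y' - y
  d/dx[y^3] = 3y^2·y'

The pieces without y' make up ∂F/∂x and the coefficient of y' is ∂F/∂y:
  ∂F/∂x = 2x - y,
  ∂F/∂y = -x + 3y^2.

Since d/dx[F] = ∂F/∂x + (∂F/∂y)·y' = 0, solve for y':
  (∂F/∂y)·y' = -∂F/∂x
  dy/dx = -(∂F/∂x)/(∂F/∂y) = -(2x - y)/(-x + 3y^2) = (2x - y)/(x - 3y^2)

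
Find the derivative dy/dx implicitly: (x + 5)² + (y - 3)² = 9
Differentiate the relation implicitly: treat y = y(x) and apply the chain rule, so every y-derivative picks up a y' = dy/dx factor.

With everything moved to the left-hand side, differentiate term by term:
  d/dx[(x + 5)^2] = 2x + 10
  d/dx[(y - 3)^2] = 2·y'(y - 3)
  d/dx[-9] = 0

Separating the contributions that come from x directly and those that come through y:
  without y':      2x + 10
  multiplying y':  2y - 6

so (2x + 10) + (2y - 6)·y' = 0, and therefore
  dy/dx = -(2x + 10)/(2y - 6) = (-x - 5)/(y - 3)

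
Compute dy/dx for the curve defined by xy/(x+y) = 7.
Differentiate both sides with respect to x, treating y as y(x). By the chain rule, any term containing y contributes a factor of y' = dy/dx when we differentiate it.

Move every term to one side and write the relation as F(x, y) = 0. Term by term,
  d/dx[xy/(x + y)] = xy(-y' - 1)/(x + y)^2 + x·y'/(x + y) + y/(x + y)
  d/dx[-7] = 0

The pieces without y' make up ∂F/∂x and the coefficient of y' is ∂F/∂y:
  ∂F/∂x = -xy/(x + y)^2 + y/(x + y),
  ∂F/∂y = -xy/(x + y)^2 + x/(x + y).

Since d/dx[F] = ∂F/∂x + (∂F/∂y)·y' = 0, solve for y':
  (∂F/∂y)·y' = -∂F/∂x
  dy/dx = -(∂F/∂x)/(∂F/∂y) = -(-xy/(x + y)^2 + y/(x + y))/(-xy/(x + y)^2 + x/(x + y))
        = -(y^2/(x + y)^2)/(x^2/(x + y)^2) = -y^2/x^2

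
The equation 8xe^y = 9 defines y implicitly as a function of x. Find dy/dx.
Apply d/dx to both sides, remembering that y depends on x. Each occurrence of y therefore brings in a y' = dy/dx via the chain rule.

With F(x, y) equal to the left-hand side minus the right, differentiate F term by term:
  d/dx[8x·e^(y)] = 8x·y'·e^(y) + 8e^(y)
  d/dx[-9] = 0
Adding these up, d/dx[F] = 0 becomes
  (8e^(y)) + (8x·e^(y))·y' = 0,
so isolating y',
  dy/dx = -(8e^(y))/(8x·e^(y)) = -1/x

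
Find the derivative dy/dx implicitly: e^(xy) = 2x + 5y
Apply d/dx to both sides, remembering that y depends on x. Each occurrence of y therefore brings in a y' = dy/dx via the chain rule.

With F(x, y) equal to the left-hand side minus the right, differentiate F term by term:
  d/dx[-2x] = -2
  d/dx[-5y] = -5·y'
  d/dx[e^(xy)] = (x·y' + y)·e^(xy)
Adding these up, d/dx[F] = 0 becomes
  (y·e^(xy) - 2) + (x·e^(xy) - 5)·y' = 0,
so isolating y',
  dy/dx = -(y·e^(xy) - 2)/(x·e^(xy) - 5) = (-y·e^(xy) + 2)/(x·e^(xy) - 5)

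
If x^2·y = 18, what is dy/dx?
Take d/dx of both sides. Since y is implicitly a function of x, the chain rule attaches a y' = dy/dx factor whenever we differentiate through y.

Set F(x, y) = (left side) − (right side), so the curve is F = 0. Differentiating each term of F:
  d/dx[x^2y] = x^2·y' + 2xy
  d/dx[-18] = 0

Collecting, the y'-free part is the partial derivative in x and the y' coefficient is the partial derivative in y:
  ∂F/∂x = 2xy
  ∂F/∂y = x^2

so d/dx[F(x, y(x))] = ∂F/∂x + (∂F/∂y)·y' = 0. Rearranging,
  dy/dx = -(∂F/∂x)/(∂F/∂y) = -(2xy)/(x^2) = -2y/x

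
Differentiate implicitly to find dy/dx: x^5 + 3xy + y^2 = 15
Apply d/dx to both sides, remembering that y depends on x. Each occurrence of y therefore brings in a y' = dy/dx via the chain rule.

With F(x, y) equal to the left-hand side minus the right, differentiate F term by term:
  d/dx[x^5] = 5x^4
  d/dx[3xy] = 3x·y' + 3y
  d/dx[y^2] = 2y·y'
  d/dx[-15] = 0
Adding these up, d/dx[F] = 0 becomes
  (5x^4 + 3y) + (3x + 2y)·y' = 0,
so isolating y',
  dy/dx = -(5x^4 + 3y)/(3x + 2y) = (-5x^4 - 3y)/(3x + 2y)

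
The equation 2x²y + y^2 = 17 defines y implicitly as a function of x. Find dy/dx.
Differentiate both sides with respect to x, treating y as y(x). By the chain rule, any term containing y contributes a factor of y' = dy/dx when we differentiate it.

Move every term to one side and write the relation as F(x, y) = 0. Term by term,
  d/dx[2x^2y] = 2x^2·y' + 4xy
  d/dx[y^2] = 2y·y'
  d/dx[-17] = 0

The pieces without y' make up ∂F/∂x and the coefficient of y' is ∂F/∂y:
  ∂F/∂x = 4xy,
  ∂F/∂y = 2x^2 + 2y.

Since d/dx[F] = ∂F/∂x + (∂F/∂y)·y' = 0, solve for y':
  (∂F/∂y)·y' = -∂F/∂x
  dy/dx = -(∂F/∂x)/(∂F/∂y) = -(4xy)/(2x^2 + 2y) = -2xy/(x^2 + y)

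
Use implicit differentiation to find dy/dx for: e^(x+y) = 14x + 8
Differentiate the relation implicitly: treat y = y(x) and apply the chain rule, so every y-derivative picks up a y' = dy/dx factor.

With everything moved to the left-hand side, differentiate term by term:
  d/dx[-14x] = -14
  d/dx[e^(x + y)] = (y' + 1)·e^(x + y)
  d/dx[-8] = 0

Separating the contributions that come from x directly and those that come through y:
  without y':      e^(x + y) - 14
  multiplying y':  e^(x + y)

so (e^(x + y) - 14) + (e^(x + y))·y' = 0, and therefore
  dy/dx = -(e^(x + y) - 14)/(e^(x + y)) = 14e^(-x - y) - 1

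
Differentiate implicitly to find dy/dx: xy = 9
Apply d/dx to both sides, remembering that y depends on x. Each occurrence of y therefore brings in a y' = dy/dx via the chain rule.

With F(x, y) equal to the left-hand side minus the right, differentiate F term by term:
  d/dx[xy] = x·y' + y
  d/dx[-9] = 0
Adding these up, d/dx[F] = 0 becomes
  (y) + (x)·y' = 0,
so isolating y',
  dy/dx = -(y)/(x) = -y/x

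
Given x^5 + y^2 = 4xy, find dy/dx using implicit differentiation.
Take d/dx of both sides. Since y is implicitly a function of x, the chain rule attaches a y' = dy/dx factor whenever we differentiate through y.

Set F(x, y) = (left side) − (right side), so the curve is F = 0. Differentiating each term of F:
  d/dx[x^5] = 5x^4
  d/dx[-4xy] = -4x·y' - 4y
  d/dx[y^2] = 2y·y'

Collecting, the y'-free part is the partial derivative in x and the y' coefficient is the partial derivative in y:
  ∂F/∂x = 5x^4 - 4y
  ∂F/∂y = -4x + 2y

so d/dx[F(x, y(x))] = ∂F/∂x + (∂F/∂y)·y' = 0. Rearranging,
  dy/dx = -(∂F/∂x)/(∂F/∂y) = -(5x^4 - 4y)/(-4x + 2y) = (5x^4 - 4y)/(2(2x - y))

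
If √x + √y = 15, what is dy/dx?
Differentiate both sides with respect to x, treating y as y(x). By the chain rule, any term containing y contributes a factor of y' = dy/dx when we differentiate it.

Move every term to one side and write the relation as F(x, y) = 0. Term by term,
  d/dx[√(x)] = 1/(2√(x))
  d/dx[√(y)] = y'/(2√(y))
  d/dx[-15] = 0

The pieces without y' make up ∂F/∂x and the coefficient of y' is ∂F/∂y:
  ∂F/∂x = 1/(2√(x)),
  ∂F/∂y = 1/(2√(y)).

Since d/dx[F] = ∂F/∂x + (∂F/∂y)·y' = 0, solve for y':
  (∂F/∂y)·y' = -∂F/∂x
  dy/dx = -(∂F/∂x)/(∂F/∂y) = -(1/(2√(x)))/(1/(2√(y))) = -√(y)/√(x)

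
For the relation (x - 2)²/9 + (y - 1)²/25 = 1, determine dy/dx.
Differentiate both sides with respect to x, treating y as y(x). By the chain rule, any term containing y contributes a factor of y' = dy/dx when we differentiate it.

Move every term to one side and write the relation as F(x, y) = 0. Term by term,
  d/dx[(x - 2)^2/9] = 2x/9 - 4/9
  d/dx[(y - 1)^2/25] = 2·y'(y - 1)/25
  d/dx[-1] = 0

The pieces without y' make up ∂F/∂x and the coefficient of y' is ∂F/∂y:
  ∂F/∂x = 2x/9 - 4/9,
  ∂F/∂y = 2y/25 - 2/25.

Since d/dx[F] = ∂F/∂x + (∂F/∂y)·y' = 0, solve for y':
  (∂F/∂y)·y' = -∂F/∂x
  dy/dx = -(∂F/∂x)/(∂F/∂y) = -(2x/9 - 4/9)/(2y/25 - 2/25)
        = -(2(x - 2)/9)/(2(y - 1)/25) = 25(2 - x)/(9(y - 1))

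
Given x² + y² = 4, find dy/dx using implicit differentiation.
Differentiate both sides with respect to x, treating y as y(x). By the chain rule, any term containing y contributes a factor of y' = dy/dx when we differentiate it.

Move every term to one side and write the relation as F(x, y) = 0. Term by term,
  d/dx[x^2] = 2x
  d/dx[y^2] = 2y·y'
  d/dx[-4] = 0

The pieces without y' make up ∂F/∂x and the coefficient of y' is ∂F/∂y:
  ∂F/∂x = 2x,
  ∂F/∂y = 2y.

Since d/dx[F] = ∂F/∂x + (∂F/∂y)·y' = 0, solve for y':
  (∂F/∂y)·y' = -∂F/∂x
  dy/dx = -(∂F/∂x)/(∂F/∂y) = -(2x)/(2y) = -x/y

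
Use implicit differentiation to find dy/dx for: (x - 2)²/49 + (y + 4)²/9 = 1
Apply d/dx to both sides, remembering that y depends on x. Each occurrence of y therefore brings in a y' = dy/dx via the chain rule.

With F(x, y) equal to the left-hand side minus the right, differentiate F term by term:
  d/dx[(x - 2)^2/49] = 2x/49 - 4/49
  d/dx[(y + 4)^2/9] = 2·y'(y + 4)/9
  d/dx[-1] = 0
Adding these up, d/dx[F] = 0 becomes
  (2x/49 - 4/49) + (2y/9 + 8/9)·y' = 0,
so isolating y',
  dy/dx = -(2x/49 - 4/49)/(2y/9 + 8/9)
        = -(2(x - 2)/49)/(2(y + 4)/9) = 9(2 - x)/(49(y + 4))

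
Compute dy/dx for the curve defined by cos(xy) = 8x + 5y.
Apply d/dx to both sides, remembering that y depends on x. Each occurrence of y therefore brings in a y' = dy/dx via the chain rule.

With F(x, y) equal to the left-hand side minus the right, differentiate F term by term:
  d/dx[-8x] = -8
  d/dx[-5y] = -5·y'
  d/dx[cos(xy)] = -(x·y' + y)·sin(xy)
Adding these up, d/dx[F] = 0 becomes
  (-y·sin(xy) - 8) + (-x·sin(xy) - 5)·y' = 0,
so isolating y',
  dy/dx = -(-y·sin(xy) - 8)/(-x·sin(xy) - 5) = -(y·sin(xy) + 8)/(x·sin(xy) + 5)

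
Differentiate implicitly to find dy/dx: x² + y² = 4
Take d/dx of both sides. Since y is implicitly a function of x, the chain rule attaches a y' = dy/dx factor whenever we differentiate through y.

Set F(x, y) = (left side) − (right side), so the curve is F = 0. Differentiating each term of F:
  d/dx[x^2] = 2x
  d/dx[y^2] = 2y·y'
  d/dx[-4] = 0

Collecting, the y'-free part is the partial derivative in x and the y' coefficient is the partial derivative in y:
  ∂F/∂x = 2x
  ∂F/∂y = 2y

so d/dx[F(x, y(x))] = ∂F/∂x + (∂F/∂y)·y' = 0. Rearranging,
  dy/dx = -(∂F/∂x)/(∂F/∂y) = -(2x)/(2y) = -x/y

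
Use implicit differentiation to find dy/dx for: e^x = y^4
Apply d/dx to both sides, remembering that y depends on x. Each occurrence of y therefore brings in a y' = dy/dx via the chain rule.

With F(x, y) equal to the left-hand side minus the right, differentiate F term by term:
  d/dx[-y^4] = -4y^3·y'
  d/dx[e^(x)] = e^(x)
Adding these up, d/dx[F] = 0 becomes
  (e^(x)) + (-4y^3)·y' = 0,
so isolating y',
  dy/dx = -(e^(x))/(-4y^3) = e^(x)/(4y^3)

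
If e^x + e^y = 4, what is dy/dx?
Apply d/dx to both sides, remembering that y depends on x. Each occurrence of y therefore brings in a y' = dy/dx via the chain rule.

With F(x, y) equal to the left-hand side minus the right, differentiate F term by term:
  d/dx[e^(x)] = e^(x)
  d/dx[e^(y)] = y'·e^(y)
  d/dx[-4] = 0
Adding these up, d/dx[F] = 0 becomes
  (e^(x)) + (e^(y))·y' = 0,
so isolating y',
  dy/dx = -(e^(x))/(e^(y)) = -e^(x - y)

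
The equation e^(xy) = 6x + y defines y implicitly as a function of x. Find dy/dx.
Differentiate both sides with respect to x, treating y as y(x). By the chain rule, any term containing y contributes a factor of y' = dy/dx when we differentiate it.

Move every term to one side and write the relation as F(x, y) = 0. Term by term,
  d/dx[-6x] = -6
  d/dx[-y] = -y'
  d/dx[e^(xy)] = (x·y' + y)·e^(xy)

The pieces without y' make up ∂F/∂x and the coefficient of y' is ∂F/∂y:
  ∂F/∂x = y·e^(xy) - 6,
  ∂F/∂y = x·e^(xy) - 1.

Since d/dx[F] = ∂F/∂x + (∂F/∂y)·y' = 0, solve for y':
  (∂F/∂y)·y' = -∂F/∂x
  dy/dx = -(∂F/∂x)/(∂F/∂y) = -(y·e^(xy) - 6)/(x·e^(xy) - 1) = (-y·e^(xy) + 6)/(x·e^(xy) - 1)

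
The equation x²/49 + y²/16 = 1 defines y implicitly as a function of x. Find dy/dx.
Differentiate both sides with respect to x, treating y as y(x). By the chain rule, any term containing y contributes a factor of y' = dy/dx when we differentiate it.

Move every term to one side and write the relation as F(x, y) = 0. Term by term,
  d/dx[x^2/49] = 2x/49
  d/dx[y^2/16] = y·y'/8
  d/dx[-1] = 0

The pieces without y' make up ∂F/∂x and the coefficient of y' is ∂F/∂y:
  ∂F/∂x = 2x/49,
  ∂F/∂y = y/8.

Since d/dx[F] = ∂F/∂x + (∂F/∂y)·y' = 0, solve for y':
  (∂F/∂y)·y' = -∂F/∂x
  dy/dx = -(∂F/∂x)/(∂F/∂y) = -(2x/49)/(y/8) = -16x/(49y)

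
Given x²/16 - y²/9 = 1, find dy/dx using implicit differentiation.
Apply d/dx to both sides, remembering that y depends on x. Each occurrence of y therefore brings in a y' = dy/dx via the chain rule.

With F(x, y) equal to the left-hand side minus the right, differentiate F term by term:
  d/dx[x^2/16] = x/8
  d/dx[-y^2/9] = -2y·y'/9
  d/dx[-1] = 0
Adding these up, d/dx[F] = 0 becomes
  (x/8) + (-2y/9)·y' = 0,
so isolating y',
  dy/dx = -(x/8)/(-2y/9) = 9x/(16y)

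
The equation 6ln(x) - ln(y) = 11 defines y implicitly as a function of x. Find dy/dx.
Take d/dx of both sides. Since y is implicitly a function of x, the chain rule attaches a y' = dy/dx factor whenever we differentiate through y.

Set F(x, y) = (left side) − (right side), so the curve is F = 0. Differentiating each term of F:
  d/dx[6ln(x)] = 6/x
  d/dx[-ln(y)] = -y'/y
  d/dx[-11] = 0

Collecting, the y'-free part is the partial derivative in x and the y' coefficient is the partial derivative in y:
  ∂F/∂x = 6/x
  ∂F/∂y = -1/y

so d/dx[F(x, y(x))] = ∂F/∂x + (∂F/∂y)·y' = 0. Rearranging,
  dy/dx = -(∂F/∂x)/(∂F/∂y) = -(6/x)/(-1/y) = 6y/x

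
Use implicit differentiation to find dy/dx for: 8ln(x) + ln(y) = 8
Differentiate the relation implicitly: treat y = y(x) and apply the chain rule, so every y-derivative picks up a y' = dy/dx factor.

With everything moved to the left-hand side, differentiate term by term:
  d/dx[8ln(x)] = 8/x
  d/dx[ln(y)] = y'/y
  d/dx[-8] = 0

Separating the contributions that come from x directly and those that come through y:
  without y':      8/x
  multiplying y':  1/y

so (8/x) + (1/y)·y' = 0, and therefore
  dy/dx = -(8/x)/(1/y) = -8y/x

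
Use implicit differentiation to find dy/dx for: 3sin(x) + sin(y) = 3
Differentiate the relation implicitly: treat y = y(x) and apply the chain rule, so every y-derivative picks up a y' = dy/dx factor.

With everything moved to the left-hand side, differentiate term by term:
  d/dx[3sin(x)] = 3cos(x)
  d/dx[sin(y)] = y'·cos(y)
  d/dx[-3] = 0

Separating the contributions that come from x directly and those that come through y:
  without y':      3cos(x)
  multiplying y':  cos(y)

so (3cos(x)) + (cos(y))·y' = 0, and therefore
  dy/dx = -(3cos(x))/(cos(y)) = -3cos(x)/cos(y)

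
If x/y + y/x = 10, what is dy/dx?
Differentiate the relation implicitly: treat y = y(x) and apply the chain rule, so every y-derivative picks up a y' = dy/dx factor.

With everything moved to the left-hand side, differentiate term by term:
  d/dx[x/y] = -x·y'/y^2 + 1/y
  d/dx[y/x] = y'/x - y/x^2
  d/dx[-10] = 0

Separating the contributions that come from x directly and those that come through y:
  without y':      1/y - y/x^2
  multiplying y':  -x/y^2 + 1/x

so (1/y - y/x^2) + (-x/y^2 + 1/x)·y' = 0, and therefore
  dy/dx = -(1/y - y/x^2)/(-x/y^2 + 1/x)
        = -((x - y)(x + y)/(x^2y))/(-(x - y)(x + y)/(xy^2)) = y/x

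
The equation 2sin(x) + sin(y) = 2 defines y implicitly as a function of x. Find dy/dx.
Take d/dx of both sides. Since y is implicitly a function of x, the chain rule attaches a y' = dy/dx factor whenever we differentiate through y.

Set F(x, y) = (left side) − (right side), so the curve is F = 0. Differentiating each term of F:
  d/dx[2sin(x)] = 2cos(x)
  d/dx[sin(y)] = y'·cos(y)
  d/dx[-2] = 0

Collecting, the y'-free part is the partial derivative in x and the y' coefficient is the partial derivative in y:
  ∂F/∂x = 2cos(x)
  ∂F/∂y = cos(y)

so d/dx[F(x, y(x))] = ∂F/∂x + (∂F/∂y)·y' = 0. Rearranging,
  dy/dx = -(∂F/∂x)/(∂F/∂y) = -(2cos(x))/(cos(y)) = -2cos(x)/cos(y)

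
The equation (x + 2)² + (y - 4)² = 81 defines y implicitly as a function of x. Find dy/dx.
Apply d/dx to both sides, remembering that y depends on x. Each occurrence of y therefore brings in a y' = dy/dx via the chain rule.

With F(x, y) equal to the left-hand side minus the right, differentiate F term by term:
  d/dx[(x + 2)^2] = 2x + 4
  d/dx[(y - 4)^2] = 2·y'(y - 4)
  d/dx[-81] = 0
Adding these up, d/dx[F] = 0 becomes
  (2x + 4) + (2y - 8)·y' = 0,
so isolating y',
  dy/dx = -(2x + 4)/(2y - 8) = (-x - 2)/(y - 4)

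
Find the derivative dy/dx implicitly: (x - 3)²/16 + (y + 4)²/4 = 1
Apply d/dx to both sides, remembering that y depends on x. Each occurrence of y therefore brings in a y' = dy/dx via the chain rule.

With F(x, y) equal to the left-hand side minus the right, differentiate F term by term:
  d/dx[(x - 3)^2/16] = x/8 - 3/8
  d/dx[(y + 4)^2/4] = y'(y + 4)/2
  d/dx[-1] = 0
Adding these up, d/dx[F] = 0 becomes
  (x/8 - 3/8) + (y/2 + 2)·y' = 0,
so isolating y',
  dy/dx = -(x/8 - 3/8)/(y/2 + 2)
        = -((x - 3)/8)/((y + 4)/2) = (3 - x)/(4(y + 4))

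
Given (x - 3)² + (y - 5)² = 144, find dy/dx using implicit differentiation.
Take d/dx of both sides. Since y is implicitly a function of x, the chain rule attaches a y' = dy/dx factor whenever we differentiate through y.

Set F(x, y) = (left side) − (right side), so the curve is F = 0. Differentiating each term of F:
  d/dx[(x - 3)^2] = 2x - 6
  d/dx[(y - 5)^2] = 2·y'(y - 5)
  d/dx[-144] = 0

Collecting, the y'-free part is the partial derivative in x and the y' coefficient is the partial derivative in y:
  ∂F/∂x = 2x - 6
  ∂F/∂y = 2y - 10

so d/dx[F(x, y(x))] = ∂F/∂x + (∂F/∂y)·y' = 0. Rearranging,
  dy/dx = -(∂F/∂x)/(∂F/∂y) = -(2x - 6)/(2y - 10) = (3 - x)/(y - 5)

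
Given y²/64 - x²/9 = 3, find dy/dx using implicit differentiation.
Differentiate the relation implicitly: treat y = y(x) and apply the chain rule, so every y-derivative picks up a y' = dy/dx factor.

With everything moved to the left-hand side, differentiate term by term:
  d/dx[-x^2/9] = -2x/9
  d/dx[y^2/64] = y·y'/32
  d/dx[-3] = 0

Separating the contributions that come from x directly and those that come through y:
  without y':      -2x/9
  multiplying y':  y/32

so (-2x/9) + (y/32)·y' = 0, and therefore
  dy/dx = -(-2x/9)/(y/32) = 64x/(9y)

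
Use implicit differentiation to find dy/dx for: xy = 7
Apply d/dx to both sides, remembering that y depends on x. Each occurrence of y therefore brings in a y' = dy/dx via the chain rule.

With F(x, y) equal to the left-hand side minus the right, differentiate F term by term:
  d/dx[xy] = x·y' + y
  d/dx[-7] = 0
Adding these up, d/dx[F] = 0 becomes
  (y) + (x)·y' = 0,
so isolating y',
  dy/dx = -(y)/(x) = -y/x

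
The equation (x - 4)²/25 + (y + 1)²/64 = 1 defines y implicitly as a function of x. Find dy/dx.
Differentiate the relation implicitly: treat y = y(x) and apply the chain rule, so every y-derivative picks up a y' = dy/dx factor.

With everything moved to the left-hand side, differentiate term by term:
  d/dx[(x - 4)^2/25] = 2x/25 - 8/25
  d/dx[(y + 1)^2/64] = y'(y + 1)/32
  d/dx[-1] = 0

Separating the contributions that come from x directly and those that come through y:
  without y':      2x/25 - 8/25
  multiplying y':  y/32 + 1/32

so (2x/25 - 8/25) + (y/32 + 1/32)·y' = 0, and therefore
  dy/dx = -(2x/25 - 8/25)/(y/32 + 1/32)
        = -(2(x - 4)/25)/((y + 1)/32) = 64(4 - x)/(25(y + 1))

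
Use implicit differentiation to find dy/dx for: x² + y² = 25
Apply d/dx to both sides, remembering that y depends on x. Each occurrence of y therefore brings in a y' = dy/dx via the chain rule.

With F(x, y) equal to the left-hand side minus the right, differentiate F term by term:
  d/dx[x^2] = 2x
  d/dx[y^2] = 2y·y'
  d/dx[-25] = 0
Adding these up, d/dx[F] = 0 becomes
  (2x) + (2y)·y' = 0,
so isolating y',
  dy/dx = -(2x)/(2y) = -x/y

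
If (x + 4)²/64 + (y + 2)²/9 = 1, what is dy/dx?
Take d/dx of both sides. Since y is implicitly a function of x, the chain rule attaches a y' = dy/dx factor whenever we differentiate through y.

Set F(x, y) = (left side) − (right side), so the curve is F = 0. Differentiating each term of F:
  d/dx[(x + 4)^2/64] = x/32 + 1/8
  d/dx[(y + 2)^2/9] = 2·y'(y + 2)/9
  d/dx[-1] = 0

Collecting, the y'-free part is the partial derivative in x and the y' coefficient is the partial derivative in y:
  ∂F/∂x = x/32 + 1/8
  ∂F/∂y = 2y/9 + 4/9

so d/dx[F(x, y(x))] = ∂F/∂x + (∂F/∂y)·y' = 0. Rearranging,
  dy/dx = -(∂F/∂x)/(∂F/∂y) = -(x/32 + 1/8)/(2y/9 + 4/9)
        = -((x + 4)/32)/(2(y + 2)/9) = 9(-x - 4)/(64(y + 2))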